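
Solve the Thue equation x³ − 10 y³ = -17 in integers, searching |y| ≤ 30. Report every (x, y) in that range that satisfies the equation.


The equation is x³ - 10y³ = -17. For fixed y, x³ = 10·y³ − 17, so a solution requires the RHS to be a perfect cube.
Strategy: iterate y from -30 to 30, compute RHS = 10·y³ − 17, and check whether it is a (positive or negative) perfect cube.
Check small values of y:
  y = 0: RHS = -17 is not a perfect cube.
  y = 1: RHS = -7 is not a perfect cube.
  y = -1: RHS = -27 = (-3)³ ⇒ x = -3 works.
  y = 2: RHS = 63 is not a perfect cube.
  y = -2: RHS = -97 is not a perfect cube.
  y = 3: RHS = 253 is not a perfect cube.
  y = -3: RHS = -287 is not a perfect cube.
Continuing the search up to |y| = 30 finds no further solutions beyond those listed.
Collected solutions: (-3, -1).

Solutions (with |y| ≤ 30): (-3, -1).


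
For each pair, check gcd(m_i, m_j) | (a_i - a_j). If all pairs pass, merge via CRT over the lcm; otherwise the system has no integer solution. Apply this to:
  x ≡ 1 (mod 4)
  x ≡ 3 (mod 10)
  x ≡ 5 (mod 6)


Moduli 4, 10, 6 are not pairwise coprime, so CRT works modulo lcm(m_i) when all pairwise compatibility conditions hold.
Pairwise compatibility: gcd(m_i, m_j) must divide a_i - a_j for every pair.
Merge one congruence at a time:
  Start: x ≡ 1 (mod 4).
  Combine with x ≡ 3 (mod 10): gcd(4, 10) = 2; 3 - 1 = 2, which IS divisible by 2, so compatible.
    Write x = 1 + 4·t and substitute into x ≡ 3 (mod 10): 4·t ≡ 3 − 1 = 2 (mod 10).
    Divide the congruence (and modulus) by g = 2: 2·t ≡ 1 (mod 5).
    The inverse of 2 mod 5 is 3 (since 2·3 = 6 = 1·5 + 1), so t ≡ 3·1 = 3 ≡ 3 (mod 5).
    Then x = 1 + 4·3 = 13, valid modulo lcm(4, 10) = 20: x ≡ 13 (mod 20).
  Combine with x ≡ 5 (mod 6): gcd(20, 6) = 2; 5 - 13 = -8, which IS divisible by 2, so compatible.
    Write x = 13 + 20·t and substitute into x ≡ 5 (mod 6): 20·t ≡ 5 − 13 = -8 (mod 6).
    Divide the congruence (and modulus) by g = 2: 10·t ≡ -4 (mod 3).
    Reduce coefficients mod 3: 1·t ≡ 2 (mod 3).
    So t ≡ 2 (mod 3).
    Then x = 13 + 20·2 = 53, valid modulo lcm(20, 6) = 60: x ≡ 53 (mod 60).
Verify: 53 mod 4 = 1, 53 mod 10 = 3, 53 mod 6 = 5.

x ≡ 53 (mod 60).


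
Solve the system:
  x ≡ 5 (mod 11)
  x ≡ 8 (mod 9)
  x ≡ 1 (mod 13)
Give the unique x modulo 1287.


Moduli 11, 9, 13 are pairwise coprime; by CRT there is a unique solution modulo M = 11 · 9 · 13 = 1287.
Solve pairwise, accumulating the modulus:
  Start with x ≡ 5 (mod 11).
  Combine with x ≡ 8 (mod 9): since gcd(11, 9) = 1, we get a unique residue mod 99.
    Write x = 5 + 11·t and substitute into x ≡ 8 (mod 9): 11·t ≡ 8 − 5 = 3 (mod 9).
    Reduce coefficients mod 9: 2·t ≡ 3 (mod 9).
    The inverse of 2 mod 9 is 5 (since 2·5 = 10 = 1·9 + 1), so t ≡ 5·3 = 15 ≡ 6 (mod 9).
    Then x = 5 + 11·6 = 71, valid modulo lcm(11, 9) = 99: x ≡ 71 (mod 99).
  Combine with x ≡ 1 (mod 13): since gcd(99, 13) = 1, we get a unique residue mod 1287.
    Write x = 71 + 99·t and substitute into x ≡ 1 (mod 13): 99·t ≡ 1 − 71 = -70 (mod 13).
    Reduce coefficients mod 13: 8·t ≡ 8 (mod 13).
    The inverse of 8 mod 13 is 5 (since 8·5 = 40 = 3·13 + 1), so t ≡ 5·8 = 40 ≡ 1 (mod 13).
    Then x = 71 + 99·1 = 170, valid modulo lcm(99, 13) = 1287: x ≡ 170 (mod 1287).
Verify: 170 mod 11 = 5 ✓, 170 mod 9 = 8 ✓, 170 mod 13 = 1 ✓.

x ≡ 170 (mod 1287).


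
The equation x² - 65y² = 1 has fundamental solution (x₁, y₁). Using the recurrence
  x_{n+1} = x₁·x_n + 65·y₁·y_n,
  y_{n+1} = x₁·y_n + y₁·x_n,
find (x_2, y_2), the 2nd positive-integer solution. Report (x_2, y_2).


Step 1: Find the fundamental solution (x₁, y₁) of x² - 65y² = 1.
  Expand √65 as a continued fraction. a₀ = ⌊√65⌋ = 8; iterate m_{k+1} = d_k·a_k − m_k, d_{k+1} = (65 − m_{k+1}²)/d_k, a_{k+1} = ⌊(a₀ + m_{k+1})/d_{k+1}⌋ (starting m₀ = 0, d₀ = 1), with convergents p_k = a_k·p_{k-1} + p_{k-2}, q_k = a_k·q_{k-1} + q_{k-2} (p₋₁ = 1, q₋₁ = 0):
  k = 0: a₀ = 8; p₀/q₀ = 8/1; p₀² − 65·q₀² = 64 − 65 = -1.
  k = 1: m = 8, d = 1, a = ⌊(8 + 8)/1⌋ = 16; p/q = (16·8 + 1)/(16·1 + 0) = 129/16; p² − 65·q² = 16641 − 16640 = 1.
  The first convergent with p² − 65·q² = 1 gives the fundamental solution (x₁, y₁) = (129, 16).
Step 2: Apply the recurrence (x_{n+1}, y_{n+1}) = (x₁x_n + 65y₁y_n, x₁y_n + y₁x_n) repeatedly.
  From (x_1, y_1) = (129, 16): x_2 = 129·129 + 65·16·16 = 33281; y_2 = 129·16 + 16·129 = 4128.
Step 3: Verify x_2² - 65·y_2² = 1107624961 - 1107624960 = 1 (should be 1). ✓

(x_1, y_1) = (129, 16); (x_2, y_2) = (33281, 4128).


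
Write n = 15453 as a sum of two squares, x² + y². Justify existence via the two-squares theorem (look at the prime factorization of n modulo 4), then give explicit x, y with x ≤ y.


Step 1: Factor n = 15453 = 3^2 · 17 · 101.
Step 2: Check the mod-4 condition on each prime factor: 3 ≡ 3 (mod 4), exponent 2 (must be even); 17 ≡ 1 (mod 4), exponent 1; 101 ≡ 1 (mod 4), exponent 1.
All primes ≡ 3 (mod 4) appear to even exponent (or don't appear), so by the two-squares theorem n IS expressible as a sum of two squares.
Step 3: Build a representation. Group n = k² · m with k = 3 and m = 17 · 101 = 1717 (a product of primes ≡ 1 (mod 4)); a representation of m scales to one of n via (k·x)² + (k·y)² = k²(x² + y²). Each prime p ≡ 1 (mod 4) is itself a sum of two squares; find a² by testing p − a² for a perfect square:
  17: 17 − 1² = 16 = 4² ⇒ 17 = 1² + 4².
  101: 101 − 1² = 100 = 10² ⇒ 101 = 1² + 10².
  Combine using the Brahmagupta–Fibonacci identity (a² + b²)(c² + d²) = (ac − bd)² + (ad + bc)² = (ac + bd)² + (ad − bc)²:
  17 · 101 = 1717: from (1² + 4²)(1² + 10²), take (1·1 − 4·10, 1·10 + 4·1) = (1 − 40, 10 + 4) = (-39, 14); dropping signs (only squares matter) gives (39, 14); check 39² + 14² = 1521 + 196 = 1717 ✓.
  Scale by k = 3: (3·39, 3·14) = (117, 42).
Step 4: Order so x ≤ y and verify: 42² + 117² = 1764 + 13689 = 15453 = n. ✓

n = 15453 = 42² + 117² (one valid representation with x ≤ y).


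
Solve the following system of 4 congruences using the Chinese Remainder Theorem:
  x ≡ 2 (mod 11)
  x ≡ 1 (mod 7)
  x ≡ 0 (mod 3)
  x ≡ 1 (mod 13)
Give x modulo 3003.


Product of moduli M = 11 · 7 · 3 · 13 = 3003.
Merge one congruence at a time:
  Start: x ≡ 2 (mod 11).
  Combine with x ≡ 1 (mod 7); new modulus lcm = 77.
    Write x = 2 + 11·t and substitute into x ≡ 1 (mod 7): 11·t ≡ 1 − 2 = -1 (mod 7).
    Reduce coefficients mod 7: 4·t ≡ 6 (mod 7).
    The inverse of 4 mod 7 is 2 (since 4·2 = 8 = 1·7 + 1), so t ≡ 2·6 = 12 ≡ 5 (mod 7).
    Then x = 2 + 11·5 = 57, valid modulo lcm(11, 7) = 77: x ≡ 57 (mod 77).
  Combine with x ≡ 0 (mod 3); new modulus lcm = 231.
    Write x = 57 + 77·t and substitute into x ≡ 0 (mod 3): 77·t ≡ 0 − 57 = -57 (mod 3).
    Reduce coefficients mod 3: 2·t ≡ 0 (mod 3).
    The inverse of 2 mod 3 is 2 (since 2·2 = 4 = 1·3 + 1), so t ≡ 2·0 = 0 ≡ 0 (mod 3).
    Then x = 57 + 77·0 = 57, valid modulo lcm(77, 3) = 231: x ≡ 57 (mod 231).
  Combine with x ≡ 1 (mod 13); new modulus lcm = 3003.
    Write x = 57 + 231·t and substitute into x ≡ 1 (mod 13): 231·t ≡ 1 − 57 = -56 (mod 13).
    Reduce coefficients mod 13: 10·t ≡ 9 (mod 13).
    The inverse of 10 mod 13 is 4 (since 10·4 = 40 = 3·13 + 1), so t ≡ 4·9 = 36 ≡ 10 (mod 13).
    Then x = 57 + 231·10 = 2367, valid modulo lcm(231, 13) = 3003: x ≡ 2367 (mod 3003).
Verify against each original: 2367 mod 11 = 2, 2367 mod 7 = 1, 2367 mod 3 = 0, 2367 mod 13 = 1.

x ≡ 2367 (mod 3003).


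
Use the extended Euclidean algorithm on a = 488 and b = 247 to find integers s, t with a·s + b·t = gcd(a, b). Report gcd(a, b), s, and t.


Euclidean algorithm on (488, 247) — divide until remainder is 0:
  488 = 1 · 247 + 241
  247 = 1 · 241 + 6
  241 = 40 · 6 + 1
  6 = 6 · 1 + 0
gcd(488, 247) = 1.
Track Bezout coefficients alongside the remainders: start with r₀ = 488 = a·1 + b·0 (s = 1, t = 0) and r₁ = 247 = a·0 + b·1 (s = 0, t = 1); each new remainder r_{k+1} = r_{k-1} − q_k·r_k inherits s_{k+1} = s_{k-1} − q_k·s_k, t_{k+1} = t_{k-1} − q_k·t_k, so r_k = a·s_k + b·t_k at every step:
  q = 1: r = 241, s = 1 − 1·0 = 1, t = 0 − 1·1 = -1  (check: 488·1 + 247·(-1) = 241)
  q = 1: r = 6, s = 0 − 1·1 = -1, t = 1 − 1·(-1) = 2  (check: 488·(-1) + 247·2 = 6)
  q = 40: r = 1, s = 1 − 40·(-1) = 41, t = -1 − 40·2 = -81  (check: 488·41 + 247·(-81) = 1)
The row with r = 1 (the gcd) gives the Bezout coefficients s = 41, t = -81.
Result: 488 · (41) + 247 · (-81) = 1.

gcd(488, 247) = 1; s = 41, t = -81 (check: 488·41 + 247·(-81) = 1).


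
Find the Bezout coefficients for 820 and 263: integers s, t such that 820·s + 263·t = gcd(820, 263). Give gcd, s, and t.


Euclidean algorithm on (820, 263) — divide until remainder is 0:
  820 = 3 · 263 + 31
  263 = 8 · 31 + 15
  31 = 2 · 15 + 1
  15 = 15 · 1 + 0
gcd(820, 263) = 1.
Track Bezout coefficients alongside the remainders: start with r₀ = 820 = a·1 + b·0 (s = 1, t = 0) and r₁ = 263 = a·0 + b·1 (s = 0, t = 1); each new remainder r_{k+1} = r_{k-1} − q_k·r_k inherits s_{k+1} = s_{k-1} − q_k·s_k, t_{k+1} = t_{k-1} − q_k·t_k, so r_k = a·s_k + b·t_k at every step:
  q = 3: r = 31, s = 1 − 3·0 = 1, t = 0 − 3·1 = -3  (check: 820·1 + 263·(-3) = 31)
  q = 8: r = 15, s = 0 − 8·1 = -8, t = 1 − 8·(-3) = 25  (check: 820·(-8) + 263·25 = 15)
  q = 2: r = 1, s = 1 − 2·(-8) = 17, t = -3 − 2·25 = -53  (check: 820·17 + 263·(-53) = 1)
The row with r = 1 (the gcd) gives the Bezout coefficients s = 17, t = -53.
Result: 820 · (17) + 263 · (-53) = 1.

gcd(820, 263) = 1; s = 17, t = -53 (check: 820·17 + 263·(-53) = 1).


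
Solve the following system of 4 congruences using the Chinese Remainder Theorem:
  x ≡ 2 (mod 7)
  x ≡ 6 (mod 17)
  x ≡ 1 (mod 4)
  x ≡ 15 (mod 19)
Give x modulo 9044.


Product of moduli M = 7 · 17 · 4 · 19 = 9044.
Merge one congruence at a time:
  Start: x ≡ 2 (mod 7).
  Combine with x ≡ 6 (mod 17); new modulus lcm = 119.
    Write x = 2 + 7·t and substitute into x ≡ 6 (mod 17): 7·t ≡ 6 − 2 = 4 (mod 17).
    The inverse of 7 mod 17 is 5 (since 7·5 = 35 = 2·17 + 1), so t ≡ 5·4 = 20 ≡ 3 (mod 17).
    Then x = 2 + 7·3 = 23, valid modulo lcm(7, 17) = 119: x ≡ 23 (mod 119).
  Combine with x ≡ 1 (mod 4); new modulus lcm = 476.
    Write x = 23 + 119·t and substitute into x ≡ 1 (mod 4): 119·t ≡ 1 − 23 = -22 (mod 4).
    Reduce coefficients mod 4: 3·t ≡ 2 (mod 4).
    The inverse of 3 mod 4 is 3 (since 3·3 = 9 = 2·4 + 1), so t ≡ 3·2 = 6 ≡ 2 (mod 4).
    Then x = 23 + 119·2 = 261, valid modulo lcm(119, 4) = 476: x ≡ 261 (mod 476).
  Combine with x ≡ 15 (mod 19); new modulus lcm = 9044.
    Write x = 261 + 476·t and substitute into x ≡ 15 (mod 19): 476·t ≡ 15 − 261 = -246 (mod 19).
    Reduce coefficients mod 19: 1·t ≡ 1 (mod 19).
    So t ≡ 1 (mod 19).
    Then x = 261 + 476·1 = 737, valid modulo lcm(476, 19) = 9044: x ≡ 737 (mod 9044).
Verify against each original: 737 mod 7 = 2, 737 mod 17 = 6, 737 mod 4 = 1, 737 mod 19 = 15.

x ≡ 737 (mod 9044).


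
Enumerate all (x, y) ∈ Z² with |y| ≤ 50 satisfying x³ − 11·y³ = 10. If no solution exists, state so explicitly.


The equation is x³ - 11y³ = 10. For fixed y, x³ = 11·y³ + 10, so a solution requires the RHS to be a perfect cube.
Strategy: iterate y from -50 to 50, compute RHS = 11·y³ + 10, and check whether it is a (positive or negative) perfect cube.
Check small values of y:
  y = 0: RHS = 10 is not a perfect cube.
  y = 1: RHS = 21 is not a perfect cube.
  y = -1: RHS = -1 = (-1)³ ⇒ x = -1 works.
  y = 2: RHS = 98 is not a perfect cube.
  y = -2: RHS = -78 is not a perfect cube.
  y = 3: RHS = 307 is not a perfect cube.
  y = -3: RHS = -287 is not a perfect cube.
Continuing the search up to |y| = 50 finds no further solutions beyond those listed.
Collected solutions: (-1, -1).

Solutions (with |y| ≤ 50): (-1, -1).


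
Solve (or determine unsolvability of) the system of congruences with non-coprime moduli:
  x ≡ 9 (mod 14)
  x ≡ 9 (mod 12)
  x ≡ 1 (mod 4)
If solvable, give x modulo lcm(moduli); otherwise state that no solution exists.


Moduli 14, 12, 4 are not pairwise coprime, so CRT works modulo lcm(m_i) when all pairwise compatibility conditions hold.
Pairwise compatibility: gcd(m_i, m_j) must divide a_i - a_j for every pair.
Merge one congruence at a time:
  Start: x ≡ 9 (mod 14).
  Combine with x ≡ 9 (mod 12): gcd(14, 12) = 2; 9 - 9 = 0, which IS divisible by 2, so compatible.
    Write x = 9 + 14·t and substitute into x ≡ 9 (mod 12): 14·t ≡ 9 − 9 = 0 (mod 12).
    Divide the congruence (and modulus) by g = 2: 7·t ≡ 0 (mod 6).
    Reduce coefficients mod 6: 1·t ≡ 0 (mod 6).
    So t ≡ 0 (mod 6).
    Then x = 9 + 14·0 = 9, valid modulo lcm(14, 12) = 84: x ≡ 9 (mod 84).
  Combine with x ≡ 1 (mod 4): gcd(84, 4) = 4; 1 - 9 = -8, which IS divisible by 4, so compatible.
    Write x = 9 + 84·t and substitute into x ≡ 1 (mod 4): 84·t ≡ 1 − 9 = -8 (mod 4).
    Divide the congruence (and modulus) by g = 4: 21·t ≡ -2 (mod 1).
    Modulo 1 every t works; take t = 0.
    Then x = 9 + 84·0 = 9, valid modulo lcm(84, 4) = 84: x ≡ 9 (mod 84).
Verify: 9 mod 14 = 9, 9 mod 12 = 9, 9 mod 4 = 1.

x ≡ 9 (mod 84).


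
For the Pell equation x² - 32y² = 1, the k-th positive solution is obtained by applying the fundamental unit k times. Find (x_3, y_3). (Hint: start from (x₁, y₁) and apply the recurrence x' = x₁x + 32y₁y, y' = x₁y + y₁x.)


Step 1: Find the fundamental solution (x₁, y₁) of x² - 32y² = 1.
  Expand √32 as a continued fraction. a₀ = ⌊√32⌋ = 5; iterate m_{k+1} = d_k·a_k − m_k, d_{k+1} = (32 − m_{k+1}²)/d_k, a_{k+1} = ⌊(a₀ + m_{k+1})/d_{k+1}⌋ (starting m₀ = 0, d₀ = 1), with convergents p_k = a_k·p_{k-1} + p_{k-2}, q_k = a_k·q_{k-1} + q_{k-2} (p₋₁ = 1, q₋₁ = 0):
  k = 0: a₀ = 5; p₀/q₀ = 5/1; p₀² − 32·q₀² = 25 − 32 = -7.
  k = 1: m = 5, d = 7, a = ⌊(5 + 5)/7⌋ = 1; p/q = (1·5 + 1)/(1·1 + 0) = 6/1; p² − 32·q² = 36 − 32 = 4.
  k = 2: m = 2, d = 4, a = ⌊(5 + 2)/4⌋ = 1; p/q = (1·6 + 5)/(1·1 + 1) = 11/2; p² − 32·q² = 121 − 128 = -7.
  k = 3: m = 2, d = 7, a = ⌊(5 + 2)/7⌋ = 1; p/q = (1·11 + 6)/(1·2 + 1) = 17/3; p² − 32·q² = 289 − 288 = 1.
  The first convergent with p² − 32·q² = 1 gives the fundamental solution (x₁, y₁) = (17, 3).
Step 2: Apply the recurrence (x_{n+1}, y_{n+1}) = (x₁x_n + 32y₁y_n, x₁y_n + y₁x_n) repeatedly.
  From (x_1, y_1) = (17, 3): x_2 = 17·17 + 32·3·3 = 577; y_2 = 17·3 + 3·17 = 102.
  From (x_2, y_2) = (577, 102): x_3 = 17·577 + 32·3·102 = 19601; y_3 = 17·102 + 3·577 = 3465.
Step 3: Verify x_3² - 32·y_3² = 384199201 - 384199200 = 1 (should be 1). ✓

(x_1, y_1) = (17, 3); (x_3, y_3) = (19601, 3465).


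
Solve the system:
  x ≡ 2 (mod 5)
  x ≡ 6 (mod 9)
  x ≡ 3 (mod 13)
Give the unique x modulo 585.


Moduli 5, 9, 13 are pairwise coprime; by CRT there is a unique solution modulo M = 5 · 9 · 13 = 585.
Solve pairwise, accumulating the modulus:
  Start with x ≡ 2 (mod 5).
  Combine with x ≡ 6 (mod 9): since gcd(5, 9) = 1, we get a unique residue mod 45.
    Write x = 2 + 5·t and substitute into x ≡ 6 (mod 9): 5·t ≡ 6 − 2 = 4 (mod 9).
    The inverse of 5 mod 9 is 2 (since 5·2 = 10 = 1·9 + 1), so t ≡ 2·4 = 8 ≡ 8 (mod 9).
    Then x = 2 + 5·8 = 42, valid modulo lcm(5, 9) = 45: x ≡ 42 (mod 45).
  Combine with x ≡ 3 (mod 13): since gcd(45, 13) = 1, we get a unique residue mod 585.
    Write x = 42 + 45·t and substitute into x ≡ 3 (mod 13): 45·t ≡ 3 − 42 = -39 (mod 13).
    Reduce coefficients mod 13: 6·t ≡ 0 (mod 13).
    The inverse of 6 mod 13 is 11 (since 6·11 = 66 = 5·13 + 1), so t ≡ 11·0 = 0 ≡ 0 (mod 13).
    Then x = 42 + 45·0 = 42, valid modulo lcm(45, 13) = 585: x ≡ 42 (mod 585).
Verify: 42 mod 5 = 2 ✓, 42 mod 9 = 6 ✓, 42 mod 13 = 3 ✓.

x ≡ 42 (mod 585).


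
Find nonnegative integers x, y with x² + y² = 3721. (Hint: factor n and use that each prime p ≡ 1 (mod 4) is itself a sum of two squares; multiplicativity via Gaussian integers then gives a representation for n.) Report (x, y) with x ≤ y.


Step 1: Factor n = 3721 = 61^2.
Step 2: Check the mod-4 condition on each prime factor: 61 ≡ 1 (mod 4), exponent 2.
All primes ≡ 3 (mod 4) appear to even exponent (or don't appear), so by the two-squares theorem n IS expressible as a sum of two squares.
Step 3: Build a representation. Here n = 61 · 61 is a product of primes ≡ 1 (mod 4). Each prime p ≡ 1 (mod 4) is itself a sum of two squares; find a² by testing p − a² for a perfect square:
  61: 61 − 1² = 60, 61 − 2² = 57, 61 − 3² = 52, 61 − 4² = 45, 61 − 5² = 36 = 6² ⇒ 61 = 5² + 6².
  Combine using the Brahmagupta–Fibonacci identity (a² + b²)(c² + d²) = (ac − bd)² + (ad + bc)² = (ac + bd)² + (ad − bc)²:
  61 · 61 = 3721: from (5² + 6²)(5² + 6²), take (5·5 − 6·6, 5·6 + 6·5) = (25 − 36, 30 + 30) = (-11, 60); dropping signs (only squares matter) gives (11, 60); check 11² + 60² = 121 + 3600 = 3721 ✓.
Step 4: Order so x ≤ y and verify: 11² + 60² = 121 + 3600 = 3721 = n. ✓

n = 3721 = 11² + 60² (one valid representation with x ≤ y).


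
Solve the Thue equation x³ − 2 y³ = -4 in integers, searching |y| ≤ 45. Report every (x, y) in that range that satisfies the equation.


The equation is x³ - 2y³ = -4. For fixed y, x³ = 2·y³ − 4, so a solution requires the RHS to be a perfect cube.
Strategy: iterate y from -45 to 45, compute RHS = 2·y³ − 4, and check whether it is a (positive or negative) perfect cube.
Check small values of y:
  y = 0: RHS = -4 is not a perfect cube.
  y = 1: RHS = -2 is not a perfect cube.
  y = -1: RHS = -6 is not a perfect cube.
  y = 2: RHS = 12 is not a perfect cube.
  y = -2: RHS = -20 is not a perfect cube.
  y = 3: RHS = 50 is not a perfect cube.
  y = -3: RHS = -58 is not a perfect cube.
Continuing the search up to |y| = 45 finds no solutions either.
No (x, y) in the scanned range satisfies the equation.

No integer solutions with |y| ≤ 45.


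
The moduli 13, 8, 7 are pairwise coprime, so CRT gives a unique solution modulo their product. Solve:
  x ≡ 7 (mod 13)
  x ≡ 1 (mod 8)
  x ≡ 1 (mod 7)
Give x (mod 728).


Moduli 13, 8, 7 are pairwise coprime; by CRT there is a unique solution modulo M = 13 · 8 · 7 = 728.
Solve pairwise, accumulating the modulus:
  Start with x ≡ 7 (mod 13).
  Combine with x ≡ 1 (mod 8): since gcd(13, 8) = 1, we get a unique residue mod 104.
    Write x = 7 + 13·t and substitute into x ≡ 1 (mod 8): 13·t ≡ 1 − 7 = -6 (mod 8).
    Reduce coefficients mod 8: 5·t ≡ 2 (mod 8).
    The inverse of 5 mod 8 is 5 (since 5·5 = 25 = 3·8 + 1), so t ≡ 5·2 = 10 ≡ 2 (mod 8).
    Then x = 7 + 13·2 = 33, valid modulo lcm(13, 8) = 104: x ≡ 33 (mod 104).
  Combine with x ≡ 1 (mod 7): since gcd(104, 7) = 1, we get a unique residue mod 728.
    Write x = 33 + 104·t and substitute into x ≡ 1 (mod 7): 104·t ≡ 1 − 33 = -32 (mod 7).
    Reduce coefficients mod 7: 6·t ≡ 3 (mod 7).
    The inverse of 6 mod 7 is 6 (since 6·6 = 36 = 5·7 + 1), so t ≡ 6·3 = 18 ≡ 4 (mod 7).
    Then x = 33 + 104·4 = 449, valid modulo lcm(104, 7) = 728: x ≡ 449 (mod 728).
Verify: 449 mod 13 = 7 ✓, 449 mod 8 = 1 ✓, 449 mod 7 = 1 ✓.

x ≡ 449 (mod 728).


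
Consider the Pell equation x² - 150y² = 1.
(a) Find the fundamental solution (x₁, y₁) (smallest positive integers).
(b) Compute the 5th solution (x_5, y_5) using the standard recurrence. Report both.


Step 1: Find the fundamental solution (x₁, y₁) of x² - 150y² = 1.
  Expand √150 as a continued fraction. a₀ = ⌊√150⌋ = 12; iterate m_{k+1} = d_k·a_k − m_k, d_{k+1} = (150 − m_{k+1}²)/d_k, a_{k+1} = ⌊(a₀ + m_{k+1})/d_{k+1}⌋ (starting m₀ = 0, d₀ = 1), with convergents p_k = a_k·p_{k-1} + p_{k-2}, q_k = a_k·q_{k-1} + q_{k-2} (p₋₁ = 1, q₋₁ = 0):
  k = 0: a₀ = 12; p₀/q₀ = 12/1; p₀² − 150·q₀² = 144 − 150 = -6.
  k = 1: m = 12, d = 6, a = ⌊(12 + 12)/6⌋ = 4; p/q = (4·12 + 1)/(4·1 + 0) = 49/4; p² − 150·q² = 2401 − 2400 = 1.
  The first convergent with p² − 150·q² = 1 gives the fundamental solution (x₁, y₁) = (49, 4).
Step 2: Apply the recurrence (x_{n+1}, y_{n+1}) = (x₁x_n + 150y₁y_n, x₁y_n + y₁x_n) repeatedly.
  From (x_1, y_1) = (49, 4): x_2 = 49·49 + 150·4·4 = 4801; y_2 = 49·4 + 4·49 = 392.
  From (x_2, y_2) = (4801, 392): x_3 = 49·4801 + 150·4·392 = 470449; y_3 = 49·392 + 4·4801 = 38412.
  From (x_3, y_3) = (470449, 38412): x_4 = 49·470449 + 150·4·38412 = 46099201; y_4 = 49·38412 + 4·470449 = 3763984.
  From (x_4, y_4) = (46099201, 3763984): x_5 = 49·46099201 + 150·4·3763984 = 4517251249; y_5 = 49·3763984 + 4·46099201 = 368832020.
Step 3: Verify x_5² - 150·y_5² = 20405558846592060001 - 20405558846592060000 = 1 (should be 1). ✓

(x_1, y_1) = (49, 4); (x_5, y_5) = (4517251249, 368832020).


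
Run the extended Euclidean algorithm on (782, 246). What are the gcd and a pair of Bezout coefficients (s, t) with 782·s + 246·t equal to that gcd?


Euclidean algorithm on (782, 246) — divide until remainder is 0:
  782 = 3 · 246 + 44
  246 = 5 · 44 + 26
  44 = 1 · 26 + 18
  26 = 1 · 18 + 8
  18 = 2 · 8 + 2
  8 = 4 · 2 + 0
gcd(782, 246) = 2.
Track Bezout coefficients alongside the remainders: start with r₀ = 782 = a·1 + b·0 (s = 1, t = 0) and r₁ = 246 = a·0 + b·1 (s = 0, t = 1); each new remainder r_{k+1} = r_{k-1} − q_k·r_k inherits s_{k+1} = s_{k-1} − q_k·s_k, t_{k+1} = t_{k-1} − q_k·t_k, so r_k = a·s_k + b·t_k at every step:
  q = 3: r = 44, s = 1 − 3·0 = 1, t = 0 − 3·1 = -3  (check: 782·1 + 246·(-3) = 44)
  q = 5: r = 26, s = 0 − 5·1 = -5, t = 1 − 5·(-3) = 16  (check: 782·(-5) + 246·16 = 26)
  q = 1: r = 18, s = 1 − 1·(-5) = 6, t = -3 − 1·16 = -19  (check: 782·6 + 246·(-19) = 18)
  q = 1: r = 8, s = -5 − 1·6 = -11, t = 16 − 1·(-19) = 35  (check: 782·(-11) + 246·35 = 8)
  q = 2: r = 2, s = 6 − 2·(-11) = 28, t = -19 − 2·35 = -89  (check: 782·28 + 246·(-89) = 2)
The row with r = 2 (the gcd) gives the Bezout coefficients s = 28, t = -89.
Result: 782 · (28) + 246 · (-89) = 2.

gcd(782, 246) = 2; s = 28, t = -89 (check: 782·28 + 246·(-89) = 2).


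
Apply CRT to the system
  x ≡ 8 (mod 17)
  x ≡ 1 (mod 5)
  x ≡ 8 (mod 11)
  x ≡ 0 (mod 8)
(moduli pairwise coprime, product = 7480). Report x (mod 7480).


Product of moduli M = 17 · 5 · 11 · 8 = 7480.
Merge one congruence at a time:
  Start: x ≡ 8 (mod 17).
  Combine with x ≡ 1 (mod 5); new modulus lcm = 85.
    Write x = 8 + 17·t and substitute into x ≡ 1 (mod 5): 17·t ≡ 1 − 8 = -7 (mod 5).
    Reduce coefficients mod 5: 2·t ≡ 3 (mod 5).
    The inverse of 2 mod 5 is 3 (since 2·3 = 6 = 1·5 + 1), so t ≡ 3·3 = 9 ≡ 4 (mod 5).
    Then x = 8 + 17·4 = 76, valid modulo lcm(17, 5) = 85: x ≡ 76 (mod 85).
  Combine with x ≡ 8 (mod 11); new modulus lcm = 935.
    Write x = 76 + 85·t and substitute into x ≡ 8 (mod 11): 85·t ≡ 8 − 76 = -68 (mod 11).
    Reduce coefficients mod 11: 8·t ≡ 9 (mod 11).
    The inverse of 8 mod 11 is 7 (since 8·7 = 56 = 5·11 + 1), so t ≡ 7·9 = 63 ≡ 8 (mod 11).
    Then x = 76 + 85·8 = 756, valid modulo lcm(85, 11) = 935: x ≡ 756 (mod 935).
  Combine with x ≡ 0 (mod 8); new modulus lcm = 7480.
    Write x = 756 + 935·t and substitute into x ≡ 0 (mod 8): 935·t ≡ 0 − 756 = -756 (mod 8).
    Reduce coefficients mod 8: 7·t ≡ 4 (mod 8).
    The inverse of 7 mod 8 is 7 (since 7·7 = 49 = 6·8 + 1), so t ≡ 7·4 = 28 ≡ 4 (mod 8).
    Then x = 756 + 935·4 = 4496, valid modulo lcm(935, 8) = 7480: x ≡ 4496 (mod 7480).
Verify against each original: 4496 mod 17 = 8, 4496 mod 5 = 1, 4496 mod 11 = 8, 4496 mod 8 = 0.

x ≡ 4496 (mod 7480).


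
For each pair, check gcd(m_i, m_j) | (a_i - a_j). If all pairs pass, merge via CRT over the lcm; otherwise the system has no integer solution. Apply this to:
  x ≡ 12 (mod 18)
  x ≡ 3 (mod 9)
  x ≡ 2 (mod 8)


Moduli 18, 9, 8 are not pairwise coprime, so CRT works modulo lcm(m_i) when all pairwise compatibility conditions hold.
Pairwise compatibility: gcd(m_i, m_j) must divide a_i - a_j for every pair.
Merge one congruence at a time:
  Start: x ≡ 12 (mod 18).
  Combine with x ≡ 3 (mod 9): gcd(18, 9) = 9; 3 - 12 = -9, which IS divisible by 9, so compatible.
    Write x = 12 + 18·t and substitute into x ≡ 3 (mod 9): 18·t ≡ 3 − 12 = -9 (mod 9).
    Divide the congruence (and modulus) by g = 9: 2·t ≡ -1 (mod 1).
    Modulo 1 every t works; take t = 0.
    Then x = 12 + 18·0 = 12, valid modulo lcm(18, 9) = 18: x ≡ 12 (mod 18).
  Combine with x ≡ 2 (mod 8): gcd(18, 8) = 2; 2 - 12 = -10, which IS divisible by 2, so compatible.
    Write x = 12 + 18·t and substitute into x ≡ 2 (mod 8): 18·t ≡ 2 − 12 = -10 (mod 8).
    Divide the congruence (and modulus) by g = 2: 9·t ≡ -5 (mod 4).
    Reduce coefficients mod 4: 1·t ≡ 3 (mod 4).
    So t ≡ 3 (mod 4).
    Then x = 12 + 18·3 = 66, valid modulo lcm(18, 8) = 72: x ≡ 66 (mod 72).
Verify: 66 mod 18 = 12, 66 mod 9 = 3, 66 mod 8 = 2.

x ≡ 66 (mod 72).


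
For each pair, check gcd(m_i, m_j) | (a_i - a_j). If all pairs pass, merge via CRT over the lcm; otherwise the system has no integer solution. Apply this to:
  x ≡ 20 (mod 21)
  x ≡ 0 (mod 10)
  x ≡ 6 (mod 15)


Moduli 21, 10, 15 are not pairwise coprime, so CRT works modulo lcm(m_i) when all pairwise compatibility conditions hold.
Pairwise compatibility: gcd(m_i, m_j) must divide a_i - a_j for every pair.
Merge one congruence at a time:
  Start: x ≡ 20 (mod 21).
  Combine with x ≡ 0 (mod 10): gcd(21, 10) = 1; 0 - 20 = -20, which IS divisible by 1, so compatible.
    Write x = 20 + 21·t and substitute into x ≡ 0 (mod 10): 21·t ≡ 0 − 20 = -20 (mod 10).
    Reduce coefficients mod 10: 1·t ≡ 0 (mod 10).
    So t ≡ 0 (mod 10).
    Then x = 20 + 21·0 = 20, valid modulo lcm(21, 10) = 210: x ≡ 20 (mod 210).
  Combine with x ≡ 6 (mod 15): gcd(210, 15) = 15, and 6 - 20 = -14 is NOT divisible by 15.
    ⇒ system is inconsistent (no integer solution).

No solution (the system is inconsistent).


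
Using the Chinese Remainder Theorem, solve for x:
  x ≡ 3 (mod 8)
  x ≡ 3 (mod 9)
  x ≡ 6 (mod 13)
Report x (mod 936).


Moduli 8, 9, 13 are pairwise coprime; by CRT there is a unique solution modulo M = 8 · 9 · 13 = 936.
Solve pairwise, accumulating the modulus:
  Start with x ≡ 3 (mod 8).
  Combine with x ≡ 3 (mod 9): since gcd(8, 9) = 1, we get a unique residue mod 72.
    Write x = 3 + 8·t and substitute into x ≡ 3 (mod 9): 8·t ≡ 3 − 3 = 0 (mod 9).
    The inverse of 8 mod 9 is 8 (since 8·8 = 64 = 7·9 + 1), so t ≡ 8·0 = 0 ≡ 0 (mod 9).
    Then x = 3 + 8·0 = 3, valid modulo lcm(8, 9) = 72: x ≡ 3 (mod 72).
  Combine with x ≡ 6 (mod 13): since gcd(72, 13) = 1, we get a unique residue mod 936.
    Write x = 3 + 72·t and substitute into x ≡ 6 (mod 13): 72·t ≡ 6 − 3 = 3 (mod 13).
    Reduce coefficients mod 13: 7·t ≡ 3 (mod 13).
    The inverse of 7 mod 13 is 2 (since 7·2 = 14 = 1·13 + 1), so t ≡ 2·3 = 6 ≡ 6 (mod 13).
    Then x = 3 + 72·6 = 435, valid modulo lcm(72, 13) = 936: x ≡ 435 (mod 936).
Verify: 435 mod 8 = 3 ✓, 435 mod 9 = 3 ✓, 435 mod 13 = 6 ✓.

x ≡ 435 (mod 936).


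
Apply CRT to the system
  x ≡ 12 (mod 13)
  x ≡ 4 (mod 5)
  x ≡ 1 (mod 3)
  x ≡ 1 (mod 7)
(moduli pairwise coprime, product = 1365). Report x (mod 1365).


Product of moduli M = 13 · 5 · 3 · 7 = 1365.
Merge one congruence at a time:
  Start: x ≡ 12 (mod 13).
  Combine with x ≡ 4 (mod 5); new modulus lcm = 65.
    Write x = 12 + 13·t and substitute into x ≡ 4 (mod 5): 13·t ≡ 4 − 12 = -8 (mod 5).
    Reduce coefficients mod 5: 3·t ≡ 2 (mod 5).
    The inverse of 3 mod 5 is 2 (since 3·2 = 6 = 1·5 + 1), so t ≡ 2·2 = 4 ≡ 4 (mod 5).
    Then x = 12 + 13·4 = 64, valid modulo lcm(13, 5) = 65: x ≡ 64 (mod 65).
  Combine with x ≡ 1 (mod 3); new modulus lcm = 195.
    Write x = 64 + 65·t and substitute into x ≡ 1 (mod 3): 65·t ≡ 1 − 64 = -63 (mod 3).
    Reduce coefficients mod 3: 2·t ≡ 0 (mod 3).
    The inverse of 2 mod 3 is 2 (since 2·2 = 4 = 1·3 + 1), so t ≡ 2·0 = 0 ≡ 0 (mod 3).
    Then x = 64 + 65·0 = 64, valid modulo lcm(65, 3) = 195: x ≡ 64 (mod 195).
  Combine with x ≡ 1 (mod 7); new modulus lcm = 1365.
    Write x = 64 + 195·t and substitute into x ≡ 1 (mod 7): 195·t ≡ 1 − 64 = -63 (mod 7).
    Reduce coefficients mod 7: 6·t ≡ 0 (mod 7).
    The inverse of 6 mod 7 is 6 (since 6·6 = 36 = 5·7 + 1), so t ≡ 6·0 = 0 ≡ 0 (mod 7).
    Then x = 64 + 195·0 = 64, valid modulo lcm(195, 7) = 1365: x ≡ 64 (mod 1365).
Verify against each original: 64 mod 13 = 12, 64 mod 5 = 4, 64 mod 3 = 1, 64 mod 7 = 1.

x ≡ 64 (mod 1365).


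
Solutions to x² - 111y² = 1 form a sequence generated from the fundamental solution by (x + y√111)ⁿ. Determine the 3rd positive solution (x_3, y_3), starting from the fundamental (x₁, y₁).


Step 1: Find the fundamental solution (x₁, y₁) of x² - 111y² = 1.
  Expand √111 as a continued fraction. a₀ = ⌊√111⌋ = 10; iterate m_{k+1} = d_k·a_k − m_k, d_{k+1} = (111 − m_{k+1}²)/d_k, a_{k+1} = ⌊(a₀ + m_{k+1})/d_{k+1}⌋ (starting m₀ = 0, d₀ = 1), with convergents p_k = a_k·p_{k-1} + p_{k-2}, q_k = a_k·q_{k-1} + q_{k-2} (p₋₁ = 1, q₋₁ = 0):
  k = 0: a₀ = 10; p₀/q₀ = 10/1; p₀² − 111·q₀² = 100 − 111 = -11.
  k = 1: m = 10, d = 11, a = ⌊(10 + 10)/11⌋ = 1; p/q = (1·10 + 1)/(1·1 + 0) = 11/1; p² − 111·q² = 121 − 111 = 10.
  k = 2: m = 1, d = 10, a = ⌊(10 + 1)/10⌋ = 1; p/q = (1·11 + 10)/(1·1 + 1) = 21/2; p² − 111·q² = 441 − 444 = -3.
  k = 3: m = 9, d = 3, a = ⌊(10 + 9)/3⌋ = 6; p/q = (6·21 + 11)/(6·2 + 1) = 137/13; p² − 111·q² = 18769 − 18759 = 10.
  k = 4: m = 9, d = 10, a = ⌊(10 + 9)/10⌋ = 1; p/q = (1·137 + 21)/(1·13 + 2) = 158/15; p² − 111·q² = 24964 − 24975 = -11.
  k = 5: m = 1, d = 11, a = ⌊(10 + 1)/11⌋ = 1; p/q = (1·158 + 137)/(1·15 + 13) = 295/28; p² − 111·q² = 87025 − 87024 = 1.
  The first convergent with p² − 111·q² = 1 gives the fundamental solution (x₁, y₁) = (295, 28).
Step 2: Apply the recurrence (x_{n+1}, y_{n+1}) = (x₁x_n + 111y₁y_n, x₁y_n + y₁x_n) repeatedly.
  From (x_1, y_1) = (295, 28): x_2 = 295·295 + 111·28·28 = 174049; y_2 = 295·28 + 28·295 = 16520.
  From (x_2, y_2) = (174049, 16520): x_3 = 295·174049 + 111·28·16520 = 102688615; y_3 = 295·16520 + 28·174049 = 9746772.
Step 3: Verify x_3² - 111·y_3² = 10544951650618225 - 10544951650618224 = 1 (should be 1). ✓

(x_1, y_1) = (295, 28); (x_3, y_3) = (102688615, 9746772).


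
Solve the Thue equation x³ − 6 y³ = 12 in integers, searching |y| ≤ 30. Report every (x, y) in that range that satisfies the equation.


The equation is x³ - 6y³ = 12. For fixed y, x³ = 6·y³ + 12, so a solution requires the RHS to be a perfect cube.
Strategy: iterate y from -30 to 30, compute RHS = 6·y³ + 12, and check whether it is a (positive or negative) perfect cube.
Check small values of y:
  y = 0: RHS = 12 is not a perfect cube.
  y = 1: RHS = 18 is not a perfect cube.
  y = -1: RHS = 6 is not a perfect cube.
  y = 2: RHS = 60 is not a perfect cube.
  y = -2: RHS = -36 is not a perfect cube.
  y = 3: RHS = 174 is not a perfect cube.
  y = -3: RHS = -150 is not a perfect cube.
Continuing the search up to |y| = 30 finds no solutions either.
No (x, y) in the scanned range satisfies the equation.

No integer solutions with |y| ≤ 30.


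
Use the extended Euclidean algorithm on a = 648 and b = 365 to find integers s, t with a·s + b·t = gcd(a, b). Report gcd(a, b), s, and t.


Euclidean algorithm on (648, 365) — divide until remainder is 0:
  648 = 1 · 365 + 283
  365 = 1 · 283 + 82
  283 = 3 · 82 + 37
  82 = 2 · 37 + 8
  37 = 4 · 8 + 5
  8 = 1 · 5 + 3
  5 = 1 · 3 + 2
  3 = 1 · 2 + 1
  2 = 2 · 1 + 0
gcd(648, 365) = 1.
Track Bezout coefficients alongside the remainders: start with r₀ = 648 = a·1 + b·0 (s = 1, t = 0) and r₁ = 365 = a·0 + b·1 (s = 0, t = 1); each new remainder r_{k+1} = r_{k-1} − q_k·r_k inherits s_{k+1} = s_{k-1} − q_k·s_k, t_{k+1} = t_{k-1} − q_k·t_k, so r_k = a·s_k + b·t_k at every step:
  q = 1: r = 283, s = 1 − 1·0 = 1, t = 0 − 1·1 = -1  (check: 648·1 + 365·(-1) = 283)
  q = 1: r = 82, s = 0 − 1·1 = -1, t = 1 − 1·(-1) = 2  (check: 648·(-1) + 365·2 = 82)
  q = 3: r = 37, s = 1 − 3·(-1) = 4, t = -1 − 3·2 = -7  (check: 648·4 + 365·(-7) = 37)
  q = 2: r = 8, s = -1 − 2·4 = -9, t = 2 − 2·(-7) = 16  (check: 648·(-9) + 365·16 = 8)
  q = 4: r = 5, s = 4 − 4·(-9) = 40, t = -7 − 4·16 = -71  (check: 648·40 + 365·(-71) = 5)
  q = 1: r = 3, s = -9 − 1·40 = -49, t = 16 − 1·(-71) = 87  (check: 648·(-49) + 365·87 = 3)
  q = 1: r = 2, s = 40 − 1·(-49) = 89, t = -71 − 1·87 = -158  (check: 648·89 + 365·(-158) = 2)
  q = 1: r = 1, s = -49 − 1·89 = -138, t = 87 − 1·(-158) = 245  (check: 648·(-138) + 365·245 = 1)
The row with r = 1 (the gcd) gives the Bezout coefficients s = -138, t = 245.
Result: 648 · (-138) + 365 · (245) = 1.

gcd(648, 365) = 1; s = -138, t = 245 (check: 648·(-138) + 365·245 = 1).


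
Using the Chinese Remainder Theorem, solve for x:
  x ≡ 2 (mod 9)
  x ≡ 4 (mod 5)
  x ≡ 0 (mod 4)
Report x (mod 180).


Moduli 9, 5, 4 are pairwise coprime; by CRT there is a unique solution modulo M = 9 · 5 · 4 = 180.
Solve pairwise, accumulating the modulus:
  Start with x ≡ 2 (mod 9).
  Combine with x ≡ 4 (mod 5): since gcd(9, 5) = 1, we get a unique residue mod 45.
    Write x = 2 + 9·t and substitute into x ≡ 4 (mod 5): 9·t ≡ 4 − 2 = 2 (mod 5).
    Reduce coefficients mod 5: 4·t ≡ 2 (mod 5).
    The inverse of 4 mod 5 is 4 (since 4·4 = 16 = 3·5 + 1), so t ≡ 4·2 = 8 ≡ 3 (mod 5).
    Then x = 2 + 9·3 = 29, valid modulo lcm(9, 5) = 45: x ≡ 29 (mod 45).
  Combine with x ≡ 0 (mod 4): since gcd(45, 4) = 1, we get a unique residue mod 180.
    Write x = 29 + 45·t and substitute into x ≡ 0 (mod 4): 45·t ≡ 0 − 29 = -29 (mod 4).
    Reduce coefficients mod 4: 1·t ≡ 3 (mod 4).
    So t ≡ 3 (mod 4).
    Then x = 29 + 45·3 = 164, valid modulo lcm(45, 4) = 180: x ≡ 164 (mod 180).
Verify: 164 mod 9 = 2 ✓, 164 mod 5 = 4 ✓, 164 mod 4 = 0 ✓.

x ≡ 164 (mod 180).


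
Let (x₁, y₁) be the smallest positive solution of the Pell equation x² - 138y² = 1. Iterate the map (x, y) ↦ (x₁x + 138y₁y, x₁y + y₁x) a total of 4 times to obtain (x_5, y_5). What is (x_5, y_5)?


Step 1: Find the fundamental solution (x₁, y₁) of x² - 138y² = 1.
  Expand √138 as a continued fraction. a₀ = ⌊√138⌋ = 11; iterate m_{k+1} = d_k·a_k − m_k, d_{k+1} = (138 − m_{k+1}²)/d_k, a_{k+1} = ⌊(a₀ + m_{k+1})/d_{k+1}⌋ (starting m₀ = 0, d₀ = 1), with convergents p_k = a_k·p_{k-1} + p_{k-2}, q_k = a_k·q_{k-1} + q_{k-2} (p₋₁ = 1, q₋₁ = 0):
  k = 0: a₀ = 11; p₀/q₀ = 11/1; p₀² − 138·q₀² = 121 − 138 = -17.
  k = 1: m = 11, d = 17, a = ⌊(11 + 11)/17⌋ = 1; p/q = (1·11 + 1)/(1·1 + 0) = 12/1; p² − 138·q² = 144 − 138 = 6.
  k = 2: m = 6, d = 6, a = ⌊(11 + 6)/6⌋ = 2; p/q = (2·12 + 11)/(2·1 + 1) = 35/3; p² − 138·q² = 1225 − 1242 = -17.
  k = 3: m = 6, d = 17, a = ⌊(11 + 6)/17⌋ = 1; p/q = (1·35 + 12)/(1·3 + 1) = 47/4; p² − 138·q² = 2209 − 2208 = 1.
  The first convergent with p² − 138·q² = 1 gives the fundamental solution (x₁, y₁) = (47, 4).
Step 2: Apply the recurrence (x_{n+1}, y_{n+1}) = (x₁x_n + 138y₁y_n, x₁y_n + y₁x_n) repeatedly.
  From (x_1, y_1) = (47, 4): x_2 = 47·47 + 138·4·4 = 4417; y_2 = 47·4 + 4·47 = 376.
  From (x_2, y_2) = (4417, 376): x_3 = 47·4417 + 138·4·376 = 415151; y_3 = 47·376 + 4·4417 = 35340.
  From (x_3, y_3) = (415151, 35340): x_4 = 47·415151 + 138·4·35340 = 39019777; y_4 = 47·35340 + 4·415151 = 3321584.
  From (x_4, y_4) = (39019777, 3321584): x_5 = 47·39019777 + 138·4·3321584 = 3667443887; y_5 = 47·3321584 + 4·39019777 = 312193556.
Step 3: Verify x_5² - 138·y_5² = 13450144664293668769 - 13450144664293668768 = 1 (should be 1). ✓

(x_1, y_1) = (47, 4); (x_5, y_5) = (3667443887, 312193556).


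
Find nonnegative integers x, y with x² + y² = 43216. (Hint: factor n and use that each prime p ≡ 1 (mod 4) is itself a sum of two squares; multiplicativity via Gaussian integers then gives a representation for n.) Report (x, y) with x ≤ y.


Step 1: Factor n = 43216 = 2^4 · 37 · 73.
Step 2: Check the mod-4 condition on each prime factor: 2 = 2 (special); 37 ≡ 1 (mod 4), exponent 1; 73 ≡ 1 (mod 4), exponent 1.
All primes ≡ 3 (mod 4) appear to even exponent (or don't appear), so by the two-squares theorem n IS expressible as a sum of two squares.
Step 3: Build a representation. Group n = k² · m with k = 4 and m = 37 · 73 = 2701 (a product of primes ≡ 1 (mod 4)); a representation of m scales to one of n via (k·x)² + (k·y)² = k²(x² + y²). Each prime p ≡ 1 (mod 4) is itself a sum of two squares; find a² by testing p − a² for a perfect square:
  37: 37 − 1² = 36 = 6² ⇒ 37 = 1² + 6².
  73: 73 − 1² = 72, 73 − 2² = 69, 73 − 3² = 64 = 8² ⇒ 73 = 3² + 8².
  Combine using the Brahmagupta–Fibonacci identity (a² + b²)(c² + d²) = (ac − bd)² + (ad + bc)² = (ac + bd)² + (ad − bc)²:
  37 · 73 = 2701: from (1² + 6²)(3² + 8²), take (1·3 − 6·8, 1·8 + 6·3) = (3 − 48, 8 + 18) = (-45, 26); dropping signs (only squares matter) gives (45, 26); check 45² + 26² = 2025 + 676 = 2701 ✓.
  Scale by k = 4: (4·45, 4·26) = (180, 104).
Step 4: Order so x ≤ y and verify: 104² + 180² = 10816 + 32400 = 43216 = n. ✓

n = 43216 = 104² + 180² (one valid representation with x ≤ y).


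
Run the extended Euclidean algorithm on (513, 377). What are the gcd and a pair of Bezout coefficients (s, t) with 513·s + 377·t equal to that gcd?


Euclidean algorithm on (513, 377) — divide until remainder is 0:
  513 = 1 · 377 + 136
  377 = 2 · 136 + 105
  136 = 1 · 105 + 31
  105 = 3 · 31 + 12
  31 = 2 · 12 + 7
  12 = 1 · 7 + 5
  7 = 1 · 5 + 2
  5 = 2 · 2 + 1
  2 = 2 · 1 + 0
gcd(513, 377) = 1.
Track Bezout coefficients alongside the remainders: start with r₀ = 513 = a·1 + b·0 (s = 1, t = 0) and r₁ = 377 = a·0 + b·1 (s = 0, t = 1); each new remainder r_{k+1} = r_{k-1} − q_k·r_k inherits s_{k+1} = s_{k-1} − q_k·s_k, t_{k+1} = t_{k-1} − q_k·t_k, so r_k = a·s_k + b·t_k at every step:
  q = 1: r = 136, s = 1 − 1·0 = 1, t = 0 − 1·1 = -1  (check: 513·1 + 377·(-1) = 136)
  q = 2: r = 105, s = 0 − 2·1 = -2, t = 1 − 2·(-1) = 3  (check: 513·(-2) + 377·3 = 105)
  q = 1: r = 31, s = 1 − 1·(-2) = 3, t = -1 − 1·3 = -4  (check: 513·3 + 377·(-4) = 31)
  q = 3: r = 12, s = -2 − 3·3 = -11, t = 3 − 3·(-4) = 15  (check: 513·(-11) + 377·15 = 12)
  q = 2: r = 7, s = 3 − 2·(-11) = 25, t = -4 − 2·15 = -34  (check: 513·25 + 377·(-34) = 7)
  q = 1: r = 5, s = -11 − 1·25 = -36, t = 15 − 1·(-34) = 49  (check: 513·(-36) + 377·49 = 5)
  q = 1: r = 2, s = 25 − 1·(-36) = 61, t = -34 − 1·49 = -83  (check: 513·61 + 377·(-83) = 2)
  q = 2: r = 1, s = -36 − 2·61 = -158, t = 49 − 2·(-83) = 215  (check: 513·(-158) + 377·215 = 1)
The row with r = 1 (the gcd) gives the Bezout coefficients s = -158, t = 215.
Result: 513 · (-158) + 377 · (215) = 1.

gcd(513, 377) = 1; s = -158, t = 215 (check: 513·(-158) + 377·215 = 1).


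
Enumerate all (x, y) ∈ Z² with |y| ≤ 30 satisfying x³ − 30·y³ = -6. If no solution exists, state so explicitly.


The equation is x³ - 30y³ = -6. For fixed y, x³ = 30·y³ − 6, so a solution requires the RHS to be a perfect cube.
Strategy: iterate y from -30 to 30, compute RHS = 30·y³ − 6, and check whether it is a (positive or negative) perfect cube.
Check small values of y:
  y = 0: RHS = -6 is not a perfect cube.
  y = 1: RHS = 24 is not a perfect cube.
  y = -1: RHS = -36 is not a perfect cube.
  y = 2: RHS = 234 is not a perfect cube.
  y = -2: RHS = -246 is not a perfect cube.
  y = 3: RHS = 804 is not a perfect cube.
  y = -3: RHS = -816 is not a perfect cube.
Continuing the search up to |y| = 30 finds no solutions either.
No (x, y) in the scanned range satisfies the equation.

No integer solutions with |y| ≤ 30.
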